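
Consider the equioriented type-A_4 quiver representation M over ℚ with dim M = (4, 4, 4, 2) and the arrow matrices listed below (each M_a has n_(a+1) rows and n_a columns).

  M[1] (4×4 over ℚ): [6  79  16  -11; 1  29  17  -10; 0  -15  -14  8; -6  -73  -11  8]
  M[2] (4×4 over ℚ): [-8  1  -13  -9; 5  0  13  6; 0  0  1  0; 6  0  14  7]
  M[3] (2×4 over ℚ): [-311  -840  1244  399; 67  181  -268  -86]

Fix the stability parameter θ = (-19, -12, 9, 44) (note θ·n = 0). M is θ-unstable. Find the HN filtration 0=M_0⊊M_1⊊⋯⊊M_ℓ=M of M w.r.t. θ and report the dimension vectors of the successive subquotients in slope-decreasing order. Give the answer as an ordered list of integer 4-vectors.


Barcode: M ≅ I[1,3]^2, I[1,4]^2. HN layers by μ_θ (4 steps, strictly decreasing):
  μ^(1)=44; μ^(2)=9; μ^(3)=-12; μ^(4)=-19

((0, 0, 0, 2); (0, 0, 4, 0); (0, 4, 0, 0); (4, 0, 0, 0))


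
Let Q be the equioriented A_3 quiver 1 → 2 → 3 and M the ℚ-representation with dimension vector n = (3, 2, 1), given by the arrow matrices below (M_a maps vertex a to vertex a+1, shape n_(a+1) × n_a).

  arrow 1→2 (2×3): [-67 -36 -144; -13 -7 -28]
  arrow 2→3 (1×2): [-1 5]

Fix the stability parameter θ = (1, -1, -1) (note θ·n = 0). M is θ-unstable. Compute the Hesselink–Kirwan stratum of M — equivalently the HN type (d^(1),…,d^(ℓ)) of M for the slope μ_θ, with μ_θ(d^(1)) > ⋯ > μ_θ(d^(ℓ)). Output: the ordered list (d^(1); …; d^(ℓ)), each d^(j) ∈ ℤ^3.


Interval decomposition of M: I[1,1], I[1,2], I[1,3].
HN type (ℓ=3): μ^(1)=1; μ^(2)=0; μ^(3)=-1/3

((1, 0, 0); (1, 1, 0); (1, 1, 1))


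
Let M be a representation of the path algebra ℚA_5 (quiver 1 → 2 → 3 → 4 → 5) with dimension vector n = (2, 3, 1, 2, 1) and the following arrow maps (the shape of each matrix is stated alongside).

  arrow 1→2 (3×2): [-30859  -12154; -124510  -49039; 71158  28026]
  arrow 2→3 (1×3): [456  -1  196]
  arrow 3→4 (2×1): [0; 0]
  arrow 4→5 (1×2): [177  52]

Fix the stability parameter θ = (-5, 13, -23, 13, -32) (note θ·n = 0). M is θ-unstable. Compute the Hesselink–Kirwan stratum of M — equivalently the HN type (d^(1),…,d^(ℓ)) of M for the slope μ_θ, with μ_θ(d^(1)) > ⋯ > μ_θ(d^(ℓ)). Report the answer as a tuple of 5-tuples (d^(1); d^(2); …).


Barcode: M ≅ I[1,2], I[1,3], I[2,2], I[4,4], I[4,5]. HN layers by μ_θ (3 steps, strictly decreasing):
  μ^(1)=13; μ^(2)=-5; μ^(3)=-19/2

((0, 2, 0, 1, 0); (2, 1, 1, 0, 0); (0, 0, 0, 1, 1))


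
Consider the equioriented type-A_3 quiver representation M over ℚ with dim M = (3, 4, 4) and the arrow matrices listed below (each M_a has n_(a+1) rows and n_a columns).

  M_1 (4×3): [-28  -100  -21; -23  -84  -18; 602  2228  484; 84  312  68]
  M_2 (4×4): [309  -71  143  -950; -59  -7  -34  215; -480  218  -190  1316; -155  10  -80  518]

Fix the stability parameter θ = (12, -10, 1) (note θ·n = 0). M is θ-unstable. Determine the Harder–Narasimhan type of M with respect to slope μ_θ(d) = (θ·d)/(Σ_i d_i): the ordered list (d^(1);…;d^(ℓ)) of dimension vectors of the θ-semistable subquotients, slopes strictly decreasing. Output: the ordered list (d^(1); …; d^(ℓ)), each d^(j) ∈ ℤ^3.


Barcode: M ≅ I[1,3]^3, I[2,3]. HN layers by μ_θ (2 steps, strictly decreasing):
  μ^(1)=1; μ^(2)=-10

((3, 3, 4); (0, 1, 0))


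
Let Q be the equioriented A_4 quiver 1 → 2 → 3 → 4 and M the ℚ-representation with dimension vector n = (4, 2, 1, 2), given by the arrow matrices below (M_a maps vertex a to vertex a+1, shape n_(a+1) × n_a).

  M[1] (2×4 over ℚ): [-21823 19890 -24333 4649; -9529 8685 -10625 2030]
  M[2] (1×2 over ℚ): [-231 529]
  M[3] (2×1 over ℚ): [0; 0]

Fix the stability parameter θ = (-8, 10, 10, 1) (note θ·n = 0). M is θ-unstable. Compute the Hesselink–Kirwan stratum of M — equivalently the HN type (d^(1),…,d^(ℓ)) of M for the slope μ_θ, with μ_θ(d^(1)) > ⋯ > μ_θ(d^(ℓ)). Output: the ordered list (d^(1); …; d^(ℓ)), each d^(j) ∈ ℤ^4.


Barcode: M ≅ I[1,1]^2, I[1,2], I[1,3], I[4,4]^2. HN layers by μ_θ (3 steps, strictly decreasing):
  μ^(1)=10; μ^(2)=1; μ^(3)=-8

((0, 2, 1, 0); (0, 0, 0, 2); (4, 0, 0, 0))


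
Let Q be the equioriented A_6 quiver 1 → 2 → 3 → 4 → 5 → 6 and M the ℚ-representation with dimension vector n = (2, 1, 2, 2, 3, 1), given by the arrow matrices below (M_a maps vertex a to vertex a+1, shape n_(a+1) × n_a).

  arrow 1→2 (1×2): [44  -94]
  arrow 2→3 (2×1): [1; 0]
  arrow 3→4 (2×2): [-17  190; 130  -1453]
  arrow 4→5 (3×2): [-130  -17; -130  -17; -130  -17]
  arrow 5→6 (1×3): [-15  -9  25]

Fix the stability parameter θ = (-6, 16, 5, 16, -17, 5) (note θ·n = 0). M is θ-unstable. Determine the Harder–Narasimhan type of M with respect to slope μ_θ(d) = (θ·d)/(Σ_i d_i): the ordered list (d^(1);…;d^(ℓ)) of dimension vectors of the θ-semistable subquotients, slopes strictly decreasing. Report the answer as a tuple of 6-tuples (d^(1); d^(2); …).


Interval decomposition of M: I[1,1], I[1,4], I[3,6], I[5,5]^2.
HN type (ℓ=6): μ^(1)=16; μ^(2)=21/2; μ^(3)=5; μ^(4)=4/3; μ^(5)=-6; μ^(6)=-17

((0, 0, 0, 1, 0, 0); (0, 1, 1, 0, 0, 0); (0, 0, 0, 0, 0, 1); (0, 0, 1, 1, 1, 0); (2, 0, 0, 0, 0, 0); (0, 0, 0, 0, 2, 0))


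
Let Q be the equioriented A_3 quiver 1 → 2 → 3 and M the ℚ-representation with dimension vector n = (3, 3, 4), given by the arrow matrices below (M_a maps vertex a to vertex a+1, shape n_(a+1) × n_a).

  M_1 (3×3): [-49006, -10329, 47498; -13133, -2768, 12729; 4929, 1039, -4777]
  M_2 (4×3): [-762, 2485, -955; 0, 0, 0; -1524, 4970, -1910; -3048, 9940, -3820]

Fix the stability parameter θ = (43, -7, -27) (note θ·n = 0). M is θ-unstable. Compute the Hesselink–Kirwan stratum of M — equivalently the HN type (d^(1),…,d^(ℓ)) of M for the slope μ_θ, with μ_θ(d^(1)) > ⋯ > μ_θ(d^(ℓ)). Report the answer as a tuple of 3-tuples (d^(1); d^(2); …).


Via rank(M_{q-1}∘⋯∘M_p): M ≅ I[1,1], I[1,2], I[1,3], I[2,2], I[3,3]^3.
μ_θ-semistable layers: μ^(1)=43; μ^(2)=18; μ^(3)=3; μ^(4)=-7; μ^(5)=-27

((1, 0, 0); (1, 1, 0); (1, 1, 1); (0, 1, 0); (0, 0, 3))


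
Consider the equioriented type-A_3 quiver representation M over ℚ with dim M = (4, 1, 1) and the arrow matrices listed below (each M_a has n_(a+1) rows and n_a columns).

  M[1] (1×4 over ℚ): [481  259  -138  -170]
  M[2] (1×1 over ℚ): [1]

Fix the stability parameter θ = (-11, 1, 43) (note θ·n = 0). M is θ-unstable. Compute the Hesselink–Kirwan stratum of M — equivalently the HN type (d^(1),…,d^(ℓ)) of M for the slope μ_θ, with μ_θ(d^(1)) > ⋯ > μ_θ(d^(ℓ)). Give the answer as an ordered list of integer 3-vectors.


Via rank(M_{q-1}∘⋯∘M_p): M ≅ I[1,1]^3, I[1,3].
μ_θ-semistable layers: μ^(1)=43; μ^(2)=1; μ^(3)=-11

((0, 0, 1); (0, 1, 0); (4, 0, 0))


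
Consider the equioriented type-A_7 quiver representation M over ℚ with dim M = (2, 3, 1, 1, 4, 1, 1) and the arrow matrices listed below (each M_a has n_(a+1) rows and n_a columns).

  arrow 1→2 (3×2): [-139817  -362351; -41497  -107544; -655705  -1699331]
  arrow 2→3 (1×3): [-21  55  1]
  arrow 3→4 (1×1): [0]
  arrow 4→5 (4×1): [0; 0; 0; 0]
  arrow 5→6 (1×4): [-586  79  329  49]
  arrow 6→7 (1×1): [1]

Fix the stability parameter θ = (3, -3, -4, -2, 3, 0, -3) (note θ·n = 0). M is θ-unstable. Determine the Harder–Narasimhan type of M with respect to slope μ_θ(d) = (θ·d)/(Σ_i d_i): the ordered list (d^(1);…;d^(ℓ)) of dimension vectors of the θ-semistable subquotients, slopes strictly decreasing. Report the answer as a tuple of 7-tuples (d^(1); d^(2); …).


Barcode: M ≅ I[1,2], I[1,3], I[2,2], I[4,4], I[5,5]^3, I[5,7]. HN layers by μ_θ (5 steps, strictly decreasing):
  μ^(1)=3; μ^(2)=0; μ^(3)=-4/3; μ^(4)=-2; μ^(5)=-3

((0, 0, 0, 0, 3, 0, 0); (1, 1, 0, 0, 1, 1, 1); (1, 1, 1, 0, 0, 0, 0); (0, 0, 0, 1, 0, 0, 0); (0, 1, 0, 0, 0, 0, 0))


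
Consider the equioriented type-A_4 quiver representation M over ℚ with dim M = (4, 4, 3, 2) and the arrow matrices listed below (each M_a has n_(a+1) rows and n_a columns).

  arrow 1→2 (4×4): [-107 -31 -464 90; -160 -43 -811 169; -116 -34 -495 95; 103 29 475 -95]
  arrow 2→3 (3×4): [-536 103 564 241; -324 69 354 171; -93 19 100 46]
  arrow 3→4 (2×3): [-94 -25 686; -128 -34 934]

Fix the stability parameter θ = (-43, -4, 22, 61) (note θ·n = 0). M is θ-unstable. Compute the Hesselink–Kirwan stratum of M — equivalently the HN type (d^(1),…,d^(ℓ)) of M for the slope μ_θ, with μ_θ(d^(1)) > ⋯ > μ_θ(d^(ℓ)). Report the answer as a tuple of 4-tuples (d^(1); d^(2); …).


Barcode: M ≅ I[1,2], I[1,3], I[1,4]^2. HN layers by μ_θ (4 steps, strictly decreasing):
  μ^(1)=61; μ^(2)=22; μ^(3)=-4; μ^(4)=-43

((0, 0, 0, 2); (0, 0, 3, 0); (0, 4, 0, 0); (4, 0, 0, 0))


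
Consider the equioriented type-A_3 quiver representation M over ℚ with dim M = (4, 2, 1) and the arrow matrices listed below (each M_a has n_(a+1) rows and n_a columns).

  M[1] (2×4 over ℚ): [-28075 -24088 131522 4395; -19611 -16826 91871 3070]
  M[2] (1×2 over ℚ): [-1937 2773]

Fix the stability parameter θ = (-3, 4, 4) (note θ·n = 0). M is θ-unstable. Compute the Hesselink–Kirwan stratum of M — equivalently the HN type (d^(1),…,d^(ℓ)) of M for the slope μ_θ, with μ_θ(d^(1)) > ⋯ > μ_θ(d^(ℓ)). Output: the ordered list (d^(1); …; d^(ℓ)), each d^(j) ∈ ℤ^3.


Interval decomposition of M: I[1,1]^2, I[1,2], I[1,3].
HN type (ℓ=2): μ^(1)=4; μ^(2)=-3

((0, 2, 1); (4, 0, 0))


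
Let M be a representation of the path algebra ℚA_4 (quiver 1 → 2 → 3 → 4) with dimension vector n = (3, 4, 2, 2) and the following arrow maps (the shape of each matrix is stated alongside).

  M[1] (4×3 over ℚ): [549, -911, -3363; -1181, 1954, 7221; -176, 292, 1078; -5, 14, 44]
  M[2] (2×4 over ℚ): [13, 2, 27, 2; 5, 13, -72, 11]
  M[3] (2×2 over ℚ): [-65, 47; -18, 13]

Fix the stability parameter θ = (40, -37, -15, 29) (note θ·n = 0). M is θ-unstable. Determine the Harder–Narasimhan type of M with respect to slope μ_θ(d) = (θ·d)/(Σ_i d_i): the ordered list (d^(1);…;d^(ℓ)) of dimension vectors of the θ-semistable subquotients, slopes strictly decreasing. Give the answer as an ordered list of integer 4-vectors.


Interval decomposition of M: I[1,2], I[1,4]^2, I[2,2].
HN type (ℓ=4): μ^(1)=29; μ^(2)=3/2; μ^(3)=-4; μ^(4)=-37

((0, 0, 0, 2); (1, 1, 0, 0); (2, 2, 2, 0); (0, 1, 0, 0))


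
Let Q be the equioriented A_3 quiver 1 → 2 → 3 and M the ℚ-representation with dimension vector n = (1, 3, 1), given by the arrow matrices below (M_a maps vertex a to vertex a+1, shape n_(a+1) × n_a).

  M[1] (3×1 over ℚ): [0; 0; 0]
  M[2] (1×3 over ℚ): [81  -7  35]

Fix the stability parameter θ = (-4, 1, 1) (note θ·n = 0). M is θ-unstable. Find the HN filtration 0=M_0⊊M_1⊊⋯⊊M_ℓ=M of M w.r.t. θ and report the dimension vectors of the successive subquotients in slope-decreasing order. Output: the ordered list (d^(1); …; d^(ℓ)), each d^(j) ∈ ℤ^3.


Barcode: M ≅ I[1,1], I[2,2]^2, I[2,3]. HN layers by μ_θ (2 steps, strictly decreasing):
  μ^(1)=1; μ^(2)=-4

((0, 3, 1); (1, 0, 0))


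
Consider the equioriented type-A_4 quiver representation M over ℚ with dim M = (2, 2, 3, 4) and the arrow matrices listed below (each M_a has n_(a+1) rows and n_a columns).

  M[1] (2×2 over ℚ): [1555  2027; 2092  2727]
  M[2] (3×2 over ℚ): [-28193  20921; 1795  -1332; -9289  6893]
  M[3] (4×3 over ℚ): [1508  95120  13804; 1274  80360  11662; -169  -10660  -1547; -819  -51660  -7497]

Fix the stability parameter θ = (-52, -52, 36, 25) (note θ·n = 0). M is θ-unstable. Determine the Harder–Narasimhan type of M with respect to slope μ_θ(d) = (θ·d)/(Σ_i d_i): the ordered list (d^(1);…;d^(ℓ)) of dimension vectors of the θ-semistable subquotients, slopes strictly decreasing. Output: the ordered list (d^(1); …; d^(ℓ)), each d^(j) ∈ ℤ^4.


Barcode: M ≅ I[1,3]^2, I[3,4], I[4,4]^3. HN layers by μ_θ (4 steps, strictly decreasing):
  μ^(1)=36; μ^(2)=61/2; μ^(3)=25; μ^(4)=-52

((0, 0, 2, 0); (0, 0, 1, 1); (0, 0, 0, 3); (2, 2, 0, 0))


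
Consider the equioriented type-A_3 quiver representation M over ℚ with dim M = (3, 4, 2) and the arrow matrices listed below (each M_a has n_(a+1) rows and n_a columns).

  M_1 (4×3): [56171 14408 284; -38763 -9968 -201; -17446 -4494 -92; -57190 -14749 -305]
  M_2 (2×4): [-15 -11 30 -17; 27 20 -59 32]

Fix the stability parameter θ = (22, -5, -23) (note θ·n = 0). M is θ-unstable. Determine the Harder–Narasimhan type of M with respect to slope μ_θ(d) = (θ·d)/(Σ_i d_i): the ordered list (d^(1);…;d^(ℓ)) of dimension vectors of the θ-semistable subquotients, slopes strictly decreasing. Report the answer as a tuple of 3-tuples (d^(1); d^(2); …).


Barcode: M ≅ I[1,2], I[1,3]^2, I[2,2]. HN layers by μ_θ (3 steps, strictly decreasing):
  μ^(1)=17/2; μ^(2)=-2; μ^(3)=-5

((1, 1, 0); (2, 2, 2); (0, 1, 0))


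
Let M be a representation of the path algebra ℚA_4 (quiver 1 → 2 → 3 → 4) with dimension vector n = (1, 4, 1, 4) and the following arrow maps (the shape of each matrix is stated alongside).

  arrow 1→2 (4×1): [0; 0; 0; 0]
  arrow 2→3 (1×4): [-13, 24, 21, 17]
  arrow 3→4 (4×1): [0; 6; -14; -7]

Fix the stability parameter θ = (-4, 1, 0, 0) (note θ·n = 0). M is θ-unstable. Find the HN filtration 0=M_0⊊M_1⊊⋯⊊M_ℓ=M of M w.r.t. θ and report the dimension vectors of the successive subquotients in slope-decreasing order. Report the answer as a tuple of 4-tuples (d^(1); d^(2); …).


Via rank(M_{q-1}∘⋯∘M_p): M ≅ I[1,1], I[2,2]^3, I[2,4], I[4,4]^3.
μ_θ-semistable layers: μ^(1)=1; μ^(2)=1/3; μ^(3)=0; μ^(4)=-4

((0, 3, 0, 0); (0, 1, 1, 1); (0, 0, 0, 3); (1, 0, 0, 0))


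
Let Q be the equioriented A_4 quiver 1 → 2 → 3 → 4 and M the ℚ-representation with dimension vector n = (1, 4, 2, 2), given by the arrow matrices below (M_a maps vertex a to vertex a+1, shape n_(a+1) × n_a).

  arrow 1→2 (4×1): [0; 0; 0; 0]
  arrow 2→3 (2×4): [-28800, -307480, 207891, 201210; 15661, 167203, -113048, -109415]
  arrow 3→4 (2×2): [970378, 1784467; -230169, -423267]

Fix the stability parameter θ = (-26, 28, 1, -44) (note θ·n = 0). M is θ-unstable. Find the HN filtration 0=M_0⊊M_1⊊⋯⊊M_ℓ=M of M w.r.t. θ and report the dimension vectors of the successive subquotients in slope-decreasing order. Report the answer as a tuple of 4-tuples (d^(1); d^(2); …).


Via rank(M_{q-1}∘⋯∘M_p): M ≅ I[1,1], I[2,2]^2, I[2,4]^2.
μ_θ-semistable layers: μ^(1)=28; μ^(2)=-5; μ^(3)=-26

((0, 2, 0, 0); (0, 2, 2, 2); (1, 0, 0, 0))


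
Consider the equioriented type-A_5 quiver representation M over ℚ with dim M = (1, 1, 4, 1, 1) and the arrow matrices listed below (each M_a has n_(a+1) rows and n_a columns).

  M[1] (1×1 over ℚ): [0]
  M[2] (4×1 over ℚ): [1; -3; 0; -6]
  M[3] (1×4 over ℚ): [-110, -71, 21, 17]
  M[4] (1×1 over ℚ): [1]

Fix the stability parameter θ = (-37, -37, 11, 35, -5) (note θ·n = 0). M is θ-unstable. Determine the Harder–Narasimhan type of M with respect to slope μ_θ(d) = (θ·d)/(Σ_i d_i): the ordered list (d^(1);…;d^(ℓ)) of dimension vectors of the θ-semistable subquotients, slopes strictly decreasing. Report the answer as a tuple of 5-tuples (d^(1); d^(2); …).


Barcode: M ≅ I[1,1], I[2,5], I[3,3]^3. HN layers by μ_θ (3 steps, strictly decreasing):
  μ^(1)=15; μ^(2)=11; μ^(3)=-37

((0, 0, 0, 1, 1); (0, 0, 4, 0, 0); (1, 1, 0, 0, 0))


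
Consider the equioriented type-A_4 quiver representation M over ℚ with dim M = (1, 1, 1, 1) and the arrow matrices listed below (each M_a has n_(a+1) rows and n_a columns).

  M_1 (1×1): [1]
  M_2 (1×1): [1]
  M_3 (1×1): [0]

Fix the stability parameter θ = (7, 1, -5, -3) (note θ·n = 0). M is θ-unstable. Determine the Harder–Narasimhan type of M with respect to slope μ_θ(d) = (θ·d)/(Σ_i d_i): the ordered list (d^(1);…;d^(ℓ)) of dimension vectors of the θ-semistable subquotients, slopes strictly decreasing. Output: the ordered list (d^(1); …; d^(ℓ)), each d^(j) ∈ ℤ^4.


Via rank(M_{q-1}∘⋯∘M_p): M ≅ I[1,3], I[4,4].
μ_θ-semistable layers: μ^(1)=1; μ^(2)=-3

((1, 1, 1, 0); (0, 0, 0, 1))


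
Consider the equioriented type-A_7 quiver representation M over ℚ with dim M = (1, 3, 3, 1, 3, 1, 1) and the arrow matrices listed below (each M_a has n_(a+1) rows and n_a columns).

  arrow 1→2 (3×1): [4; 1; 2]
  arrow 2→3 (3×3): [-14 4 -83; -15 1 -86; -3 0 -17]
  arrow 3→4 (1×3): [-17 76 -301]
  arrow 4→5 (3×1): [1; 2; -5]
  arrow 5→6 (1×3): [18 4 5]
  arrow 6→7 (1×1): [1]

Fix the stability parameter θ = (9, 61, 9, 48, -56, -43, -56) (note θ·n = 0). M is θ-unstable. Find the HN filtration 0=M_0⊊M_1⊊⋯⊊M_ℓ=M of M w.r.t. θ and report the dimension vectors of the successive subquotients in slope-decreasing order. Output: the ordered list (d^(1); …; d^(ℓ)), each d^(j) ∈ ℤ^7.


Interval decomposition of M: I[1,7], I[2,3]^2, I[5,5]^2.
HN type (ℓ=3): μ^(1)=35; μ^(2)=-4; μ^(3)=-56

((0, 2, 2, 0, 0, 0, 0); (1, 1, 1, 1, 1, 1, 1); (0, 0, 0, 0, 2, 0, 0))


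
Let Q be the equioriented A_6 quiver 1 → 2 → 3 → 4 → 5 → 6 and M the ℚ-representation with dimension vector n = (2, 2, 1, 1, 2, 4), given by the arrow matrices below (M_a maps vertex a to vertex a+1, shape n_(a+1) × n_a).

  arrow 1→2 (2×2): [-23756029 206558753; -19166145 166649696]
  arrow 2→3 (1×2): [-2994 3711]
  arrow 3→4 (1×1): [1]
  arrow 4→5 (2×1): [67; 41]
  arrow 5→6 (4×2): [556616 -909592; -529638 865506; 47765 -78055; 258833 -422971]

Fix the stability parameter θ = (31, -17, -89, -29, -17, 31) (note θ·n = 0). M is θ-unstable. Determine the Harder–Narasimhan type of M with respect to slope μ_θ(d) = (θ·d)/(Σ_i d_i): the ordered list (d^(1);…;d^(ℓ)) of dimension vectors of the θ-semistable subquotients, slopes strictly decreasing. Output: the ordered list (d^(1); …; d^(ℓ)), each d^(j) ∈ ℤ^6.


Barcode: M ≅ I[1,2], I[1,5], I[5,6], I[6,6]^3. HN layers by μ_θ (4 steps, strictly decreasing):
  μ^(1)=31; μ^(2)=7; μ^(3)=-17; μ^(4)=-26

((0, 0, 0, 0, 0, 4); (1, 1, 0, 0, 0, 0); (0, 0, 0, 0, 2, 0); (1, 1, 1, 1, 0, 0))


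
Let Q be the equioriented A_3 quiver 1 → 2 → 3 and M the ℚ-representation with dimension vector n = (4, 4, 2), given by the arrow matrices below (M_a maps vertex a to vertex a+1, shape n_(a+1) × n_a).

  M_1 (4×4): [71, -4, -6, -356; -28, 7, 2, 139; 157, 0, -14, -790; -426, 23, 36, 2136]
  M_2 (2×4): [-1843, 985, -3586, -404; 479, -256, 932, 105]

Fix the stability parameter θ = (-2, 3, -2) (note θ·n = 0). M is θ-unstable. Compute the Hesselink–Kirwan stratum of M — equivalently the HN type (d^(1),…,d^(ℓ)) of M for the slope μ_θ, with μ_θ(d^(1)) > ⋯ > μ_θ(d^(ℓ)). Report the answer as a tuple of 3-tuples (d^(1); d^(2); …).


Barcode: M ≅ I[1,1], I[1,2], I[1,3]^2, I[2,2]. HN layers by μ_θ (3 steps, strictly decreasing):
  μ^(1)=3; μ^(2)=1/2; μ^(3)=-2

((0, 2, 0); (0, 2, 2); (4, 0, 0))


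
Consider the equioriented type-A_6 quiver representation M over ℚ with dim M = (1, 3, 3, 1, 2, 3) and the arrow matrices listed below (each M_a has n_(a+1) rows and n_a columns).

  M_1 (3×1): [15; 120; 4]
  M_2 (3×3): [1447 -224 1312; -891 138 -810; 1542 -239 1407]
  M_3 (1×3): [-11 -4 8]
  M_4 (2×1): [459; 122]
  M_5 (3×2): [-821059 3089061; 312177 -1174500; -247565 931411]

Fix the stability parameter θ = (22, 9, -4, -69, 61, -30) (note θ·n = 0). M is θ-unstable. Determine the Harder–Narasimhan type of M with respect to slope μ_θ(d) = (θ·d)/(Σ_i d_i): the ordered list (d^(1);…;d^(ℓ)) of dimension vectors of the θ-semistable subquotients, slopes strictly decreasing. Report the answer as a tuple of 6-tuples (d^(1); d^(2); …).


Interval decomposition of M: I[1,6], I[2,2], I[2,3], I[3,3], I[5,6], I[6,6].
HN type (ℓ=6): μ^(1)=31/2; μ^(2)=9; μ^(3)=5/2; μ^(4)=-4; μ^(5)=-21/2; μ^(6)=-30

((0, 0, 0, 0, 2, 2); (0, 1, 0, 0, 0, 0); (0, 1, 1, 0, 0, 0); (0, 0, 1, 0, 0, 0); (1, 1, 1, 1, 0, 0); (0, 0, 0, 0, 0, 1))


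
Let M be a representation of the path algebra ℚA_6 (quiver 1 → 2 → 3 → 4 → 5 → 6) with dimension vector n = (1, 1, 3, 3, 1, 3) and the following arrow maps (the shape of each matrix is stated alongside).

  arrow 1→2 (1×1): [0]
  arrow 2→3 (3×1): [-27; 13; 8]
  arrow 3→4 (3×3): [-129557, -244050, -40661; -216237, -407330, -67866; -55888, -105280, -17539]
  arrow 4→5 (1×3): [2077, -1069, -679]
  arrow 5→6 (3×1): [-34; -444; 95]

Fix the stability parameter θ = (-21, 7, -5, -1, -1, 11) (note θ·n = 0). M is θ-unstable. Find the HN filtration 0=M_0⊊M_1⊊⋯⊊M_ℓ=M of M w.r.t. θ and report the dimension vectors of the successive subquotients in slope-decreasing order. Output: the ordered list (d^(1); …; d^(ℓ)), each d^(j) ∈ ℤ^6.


Barcode: M ≅ I[1,1], I[2,6], I[3,3], I[3,4], I[4,4], I[6,6]^2. HN layers by μ_θ (5 steps, strictly decreasing):
  μ^(1)=11; μ^(2)=0; μ^(3)=-1; μ^(4)=-5; μ^(5)=-21

((0, 0, 0, 0, 0, 3); (0, 1, 1, 1, 1, 0); (0, 0, 0, 2, 0, 0); (0, 0, 2, 0, 0, 0); (1, 0, 0, 0, 0, 0))


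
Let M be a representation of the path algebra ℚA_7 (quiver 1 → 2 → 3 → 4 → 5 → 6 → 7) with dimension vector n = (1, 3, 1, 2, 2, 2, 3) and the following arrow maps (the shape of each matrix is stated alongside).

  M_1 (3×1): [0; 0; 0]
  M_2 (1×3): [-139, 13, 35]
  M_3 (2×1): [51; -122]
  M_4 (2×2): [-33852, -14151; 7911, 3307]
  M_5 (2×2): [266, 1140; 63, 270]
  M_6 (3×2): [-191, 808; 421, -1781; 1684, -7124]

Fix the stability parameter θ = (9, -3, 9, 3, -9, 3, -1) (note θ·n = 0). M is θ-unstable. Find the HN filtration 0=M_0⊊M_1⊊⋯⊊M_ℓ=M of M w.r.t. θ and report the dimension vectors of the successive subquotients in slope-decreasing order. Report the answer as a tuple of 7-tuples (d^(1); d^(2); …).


Interval decomposition of M: I[1,1], I[2,2]^2, I[2,5], I[4,7], I[6,7], I[7,7].
HN type (ℓ=4): μ^(1)=9; μ^(2)=1; μ^(3)=-1; μ^(4)=-3

((1, 0, 0, 0, 0, 0, 0); (0, 0, 1, 1, 1, 2, 2); (0, 0, 0, 0, 0, 0, 1); (0, 3, 0, 1, 1, 0, 0))


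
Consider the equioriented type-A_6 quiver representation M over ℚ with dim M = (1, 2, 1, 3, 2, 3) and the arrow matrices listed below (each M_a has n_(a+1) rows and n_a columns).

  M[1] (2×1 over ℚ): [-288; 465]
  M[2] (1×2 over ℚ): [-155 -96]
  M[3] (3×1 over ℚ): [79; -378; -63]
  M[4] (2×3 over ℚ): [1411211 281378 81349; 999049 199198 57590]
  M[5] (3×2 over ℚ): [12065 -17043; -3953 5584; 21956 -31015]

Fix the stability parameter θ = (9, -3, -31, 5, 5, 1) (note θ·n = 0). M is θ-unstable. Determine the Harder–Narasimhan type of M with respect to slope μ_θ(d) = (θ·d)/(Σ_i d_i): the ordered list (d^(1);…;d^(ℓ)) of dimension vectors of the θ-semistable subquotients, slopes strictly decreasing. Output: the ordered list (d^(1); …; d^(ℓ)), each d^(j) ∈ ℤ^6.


Barcode: M ≅ I[1,2], I[2,6], I[4,4], I[4,6], I[6,6]. HN layers by μ_θ (5 steps, strictly decreasing):
  μ^(1)=5; μ^(2)=11/3; μ^(3)=3; μ^(4)=1; μ^(5)=-17

((0, 0, 0, 1, 0, 0); (0, 0, 0, 2, 2, 2); (1, 1, 0, 0, 0, 0); (0, 0, 0, 0, 0, 1); (0, 1, 1, 0, 0, 0))


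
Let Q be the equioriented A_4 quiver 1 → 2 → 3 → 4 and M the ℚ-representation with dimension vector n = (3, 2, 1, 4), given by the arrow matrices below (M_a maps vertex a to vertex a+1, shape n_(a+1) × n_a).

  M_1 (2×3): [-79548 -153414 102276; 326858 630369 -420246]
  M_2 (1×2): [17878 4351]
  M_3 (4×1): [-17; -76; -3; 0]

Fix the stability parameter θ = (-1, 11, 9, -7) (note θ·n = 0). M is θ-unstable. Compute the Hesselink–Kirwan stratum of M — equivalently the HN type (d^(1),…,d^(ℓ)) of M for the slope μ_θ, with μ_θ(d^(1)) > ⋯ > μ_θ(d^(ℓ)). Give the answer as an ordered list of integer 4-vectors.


Interval decomposition of M: I[1,1]^2, I[1,4], I[2,2], I[4,4]^3.
HN type (ℓ=4): μ^(1)=11; μ^(2)=13/3; μ^(3)=-1; μ^(4)=-7

((0, 1, 0, 0); (0, 1, 1, 1); (3, 0, 0, 0); (0, 0, 0, 3))


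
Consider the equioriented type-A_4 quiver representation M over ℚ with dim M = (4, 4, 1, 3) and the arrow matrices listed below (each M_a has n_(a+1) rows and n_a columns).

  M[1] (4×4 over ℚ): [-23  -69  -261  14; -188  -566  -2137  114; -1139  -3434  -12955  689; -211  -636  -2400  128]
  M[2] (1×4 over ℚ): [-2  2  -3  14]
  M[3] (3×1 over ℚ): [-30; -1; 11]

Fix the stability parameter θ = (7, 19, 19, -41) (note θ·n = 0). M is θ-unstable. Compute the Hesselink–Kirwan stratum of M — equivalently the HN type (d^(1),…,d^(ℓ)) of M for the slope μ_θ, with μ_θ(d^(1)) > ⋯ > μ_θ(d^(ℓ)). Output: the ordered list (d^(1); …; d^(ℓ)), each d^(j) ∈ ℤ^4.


Barcode: M ≅ I[1,2]^3, I[1,4], I[4,4]^2. HN layers by μ_θ (4 steps, strictly decreasing):
  μ^(1)=19; μ^(2)=7; μ^(3)=1; μ^(4)=-41

((0, 3, 0, 0); (3, 0, 0, 0); (1, 1, 1, 1); (0, 0, 0, 2))


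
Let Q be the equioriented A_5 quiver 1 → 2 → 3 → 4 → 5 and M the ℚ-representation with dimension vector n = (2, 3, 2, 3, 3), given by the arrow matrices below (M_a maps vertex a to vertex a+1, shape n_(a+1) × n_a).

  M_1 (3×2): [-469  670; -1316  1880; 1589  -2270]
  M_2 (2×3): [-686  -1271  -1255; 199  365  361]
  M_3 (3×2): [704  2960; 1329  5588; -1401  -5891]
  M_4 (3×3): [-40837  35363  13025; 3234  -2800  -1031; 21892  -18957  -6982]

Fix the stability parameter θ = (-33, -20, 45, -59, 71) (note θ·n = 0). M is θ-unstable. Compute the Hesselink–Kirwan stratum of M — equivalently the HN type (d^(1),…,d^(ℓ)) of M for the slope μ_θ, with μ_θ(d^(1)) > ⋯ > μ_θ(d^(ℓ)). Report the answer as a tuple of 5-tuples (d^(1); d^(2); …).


Barcode: M ≅ I[1,1], I[1,5], I[2,2], I[2,5], I[4,5]. HN layers by μ_θ (5 steps, strictly decreasing):
  μ^(1)=71; μ^(2)=-7; μ^(3)=-20; μ^(4)=-33; μ^(5)=-59

((0, 0, 0, 0, 3); (0, 0, 2, 2, 0); (0, 3, 0, 0, 0); (2, 0, 0, 0, 0); (0, 0, 0, 1, 0))


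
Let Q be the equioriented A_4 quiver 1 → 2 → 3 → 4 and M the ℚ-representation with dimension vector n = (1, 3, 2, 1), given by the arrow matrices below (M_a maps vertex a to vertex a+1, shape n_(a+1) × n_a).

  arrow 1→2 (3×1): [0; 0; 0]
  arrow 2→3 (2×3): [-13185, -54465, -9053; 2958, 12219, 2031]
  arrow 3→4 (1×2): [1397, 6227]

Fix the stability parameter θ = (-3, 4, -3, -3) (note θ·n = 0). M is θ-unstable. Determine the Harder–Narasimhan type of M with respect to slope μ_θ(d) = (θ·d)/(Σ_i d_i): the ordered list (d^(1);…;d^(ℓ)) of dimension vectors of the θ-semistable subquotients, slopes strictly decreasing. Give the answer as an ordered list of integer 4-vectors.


Interval decomposition of M: I[1,1], I[2,2], I[2,3], I[2,4].
HN type (ℓ=4): μ^(1)=4; μ^(2)=1/2; μ^(3)=-2/3; μ^(4)=-3

((0, 1, 0, 0); (0, 1, 1, 0); (0, 1, 1, 1); (1, 0, 0, 0))


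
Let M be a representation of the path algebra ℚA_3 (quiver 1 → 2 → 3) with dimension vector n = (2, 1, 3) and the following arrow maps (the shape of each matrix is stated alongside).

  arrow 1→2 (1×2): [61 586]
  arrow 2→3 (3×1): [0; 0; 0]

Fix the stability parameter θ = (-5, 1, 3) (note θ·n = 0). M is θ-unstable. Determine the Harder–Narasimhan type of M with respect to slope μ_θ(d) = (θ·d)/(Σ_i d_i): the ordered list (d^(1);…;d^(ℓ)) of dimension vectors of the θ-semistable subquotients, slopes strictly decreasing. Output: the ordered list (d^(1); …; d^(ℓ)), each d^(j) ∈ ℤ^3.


Barcode: M ≅ I[1,1], I[1,2], I[3,3]^3. HN layers by μ_θ (3 steps, strictly decreasing):
  μ^(1)=3; μ^(2)=1; μ^(3)=-5

((0, 0, 3); (0, 1, 0); (2, 0, 0))


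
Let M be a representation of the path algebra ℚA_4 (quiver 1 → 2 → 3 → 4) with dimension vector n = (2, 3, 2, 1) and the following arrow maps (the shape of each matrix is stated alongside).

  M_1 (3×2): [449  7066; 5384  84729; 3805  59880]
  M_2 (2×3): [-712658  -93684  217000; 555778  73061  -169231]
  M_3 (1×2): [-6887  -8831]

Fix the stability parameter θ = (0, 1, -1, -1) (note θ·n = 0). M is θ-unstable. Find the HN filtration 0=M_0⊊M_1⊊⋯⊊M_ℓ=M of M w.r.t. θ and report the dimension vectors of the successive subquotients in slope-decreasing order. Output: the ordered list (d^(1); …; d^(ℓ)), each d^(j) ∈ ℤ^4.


Via rank(M_{q-1}∘⋯∘M_p): M ≅ I[1,3], I[1,4], I[2,2].
μ_θ-semistable layers: μ^(1)=1; μ^(2)=0; μ^(3)=-1/4

((0, 1, 0, 0); (1, 1, 1, 0); (1, 1, 1, 1))


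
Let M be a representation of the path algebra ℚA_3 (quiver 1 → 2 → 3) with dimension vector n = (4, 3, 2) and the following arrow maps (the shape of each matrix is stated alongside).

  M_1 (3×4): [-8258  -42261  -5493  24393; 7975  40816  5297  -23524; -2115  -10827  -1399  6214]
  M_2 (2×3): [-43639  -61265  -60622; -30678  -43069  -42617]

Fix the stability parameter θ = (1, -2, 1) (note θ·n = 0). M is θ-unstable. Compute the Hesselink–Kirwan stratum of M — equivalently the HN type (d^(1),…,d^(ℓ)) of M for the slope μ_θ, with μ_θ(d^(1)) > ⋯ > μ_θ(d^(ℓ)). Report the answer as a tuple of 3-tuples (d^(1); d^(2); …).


Barcode: M ≅ I[1,1], I[1,2], I[1,3]^2. HN layers by μ_θ (2 steps, strictly decreasing):
  μ^(1)=1; μ^(2)=-1/2

((1, 0, 2); (3, 3, 0))


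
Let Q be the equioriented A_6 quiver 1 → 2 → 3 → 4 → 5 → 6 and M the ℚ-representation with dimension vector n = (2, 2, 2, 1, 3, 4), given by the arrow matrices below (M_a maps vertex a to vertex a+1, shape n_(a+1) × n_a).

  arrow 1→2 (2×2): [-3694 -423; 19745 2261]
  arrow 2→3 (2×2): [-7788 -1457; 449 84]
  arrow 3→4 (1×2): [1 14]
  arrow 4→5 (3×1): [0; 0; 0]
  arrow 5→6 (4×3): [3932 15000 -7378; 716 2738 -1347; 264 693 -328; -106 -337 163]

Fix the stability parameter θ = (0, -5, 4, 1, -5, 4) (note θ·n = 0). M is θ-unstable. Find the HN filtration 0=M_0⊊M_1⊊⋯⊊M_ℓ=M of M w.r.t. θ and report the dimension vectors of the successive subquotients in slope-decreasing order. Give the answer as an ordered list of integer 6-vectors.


Via rank(M_{q-1}∘⋯∘M_p): M ≅ I[1,3], I[1,4], I[5,6]^3, I[6,6].
μ_θ-semistable layers: μ^(1)=4; μ^(2)=5/2; μ^(3)=-5/2; μ^(4)=-5

((0, 0, 1, 0, 0, 4); (0, 0, 1, 1, 0, 0); (2, 2, 0, 0, 0, 0); (0, 0, 0, 0, 3, 0))


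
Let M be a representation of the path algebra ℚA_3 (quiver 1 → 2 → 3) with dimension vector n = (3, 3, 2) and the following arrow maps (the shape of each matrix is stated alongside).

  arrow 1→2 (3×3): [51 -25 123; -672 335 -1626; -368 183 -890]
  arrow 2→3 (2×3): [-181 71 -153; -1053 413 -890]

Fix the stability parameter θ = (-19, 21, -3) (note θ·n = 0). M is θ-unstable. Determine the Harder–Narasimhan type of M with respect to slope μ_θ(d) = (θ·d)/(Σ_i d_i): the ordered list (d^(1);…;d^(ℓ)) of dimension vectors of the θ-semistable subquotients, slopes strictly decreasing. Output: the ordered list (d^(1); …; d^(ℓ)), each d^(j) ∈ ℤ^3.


Barcode: M ≅ I[1,1], I[1,3]^2, I[2,2]. HN layers by μ_θ (3 steps, strictly decreasing):
  μ^(1)=21; μ^(2)=9; μ^(3)=-19

((0, 1, 0); (0, 2, 2); (3, 0, 0))


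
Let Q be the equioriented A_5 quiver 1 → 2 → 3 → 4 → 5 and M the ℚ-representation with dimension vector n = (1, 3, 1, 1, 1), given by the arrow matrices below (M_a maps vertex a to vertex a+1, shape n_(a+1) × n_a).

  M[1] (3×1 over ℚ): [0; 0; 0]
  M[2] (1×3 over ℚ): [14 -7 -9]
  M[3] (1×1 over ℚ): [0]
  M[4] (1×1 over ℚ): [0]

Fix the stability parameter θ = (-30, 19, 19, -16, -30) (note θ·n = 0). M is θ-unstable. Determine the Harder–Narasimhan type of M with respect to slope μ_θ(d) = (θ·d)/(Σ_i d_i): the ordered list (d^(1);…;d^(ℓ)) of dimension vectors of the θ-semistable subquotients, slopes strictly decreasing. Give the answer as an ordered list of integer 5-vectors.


Via rank(M_{q-1}∘⋯∘M_p): M ≅ I[1,1], I[2,2]^2, I[2,3], I[4,4], I[5,5].
μ_θ-semistable layers: μ^(1)=19; μ^(2)=-16; μ^(3)=-30

((0, 3, 1, 0, 0); (0, 0, 0, 1, 0); (1, 0, 0, 0, 1))


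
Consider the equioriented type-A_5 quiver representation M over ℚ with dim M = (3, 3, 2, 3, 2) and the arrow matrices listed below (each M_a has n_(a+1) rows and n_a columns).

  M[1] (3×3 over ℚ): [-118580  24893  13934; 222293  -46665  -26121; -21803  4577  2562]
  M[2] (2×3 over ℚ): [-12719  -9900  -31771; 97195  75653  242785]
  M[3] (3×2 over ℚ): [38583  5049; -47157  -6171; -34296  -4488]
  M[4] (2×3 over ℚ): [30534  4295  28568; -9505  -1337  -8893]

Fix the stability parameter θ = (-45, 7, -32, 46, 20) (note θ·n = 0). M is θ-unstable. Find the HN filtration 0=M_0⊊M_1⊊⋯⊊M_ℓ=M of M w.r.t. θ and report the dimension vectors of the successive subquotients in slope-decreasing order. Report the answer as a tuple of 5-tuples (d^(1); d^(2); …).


Interval decomposition of M: I[1,2], I[1,3], I[1,5], I[4,4], I[4,5].
HN type (ℓ=5): μ^(1)=46; μ^(2)=33; μ^(3)=7; μ^(4)=-25/2; μ^(5)=-45

((0, 0, 0, 1, 0); (0, 0, 0, 2, 2); (0, 1, 0, 0, 0); (0, 2, 2, 0, 0); (3, 0, 0, 0, 0))


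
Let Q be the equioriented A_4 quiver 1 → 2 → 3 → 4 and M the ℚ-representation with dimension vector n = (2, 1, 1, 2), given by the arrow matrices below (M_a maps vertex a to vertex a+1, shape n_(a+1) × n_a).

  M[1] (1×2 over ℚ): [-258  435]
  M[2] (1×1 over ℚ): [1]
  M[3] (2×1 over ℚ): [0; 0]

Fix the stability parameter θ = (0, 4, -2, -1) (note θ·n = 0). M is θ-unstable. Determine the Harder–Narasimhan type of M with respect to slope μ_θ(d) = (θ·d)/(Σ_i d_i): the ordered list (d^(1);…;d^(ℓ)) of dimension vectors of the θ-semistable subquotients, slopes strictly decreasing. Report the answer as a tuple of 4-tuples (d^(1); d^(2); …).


Barcode: M ≅ I[1,1], I[1,3], I[4,4]^2. HN layers by μ_θ (3 steps, strictly decreasing):
  μ^(1)=1; μ^(2)=0; μ^(3)=-1

((0, 1, 1, 0); (2, 0, 0, 0); (0, 0, 0, 2))


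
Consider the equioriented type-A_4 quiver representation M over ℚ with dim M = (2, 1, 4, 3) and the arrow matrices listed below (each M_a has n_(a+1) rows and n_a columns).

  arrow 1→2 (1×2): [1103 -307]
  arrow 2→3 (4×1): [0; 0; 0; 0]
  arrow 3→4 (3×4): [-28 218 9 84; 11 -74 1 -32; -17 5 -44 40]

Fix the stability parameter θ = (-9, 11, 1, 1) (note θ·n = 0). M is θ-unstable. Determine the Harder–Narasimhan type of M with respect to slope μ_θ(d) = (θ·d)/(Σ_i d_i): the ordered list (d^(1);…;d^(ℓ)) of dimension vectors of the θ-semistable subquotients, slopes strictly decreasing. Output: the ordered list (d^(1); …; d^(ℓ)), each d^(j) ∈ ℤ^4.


Via rank(M_{q-1}∘⋯∘M_p): M ≅ I[1,1], I[1,2], I[3,3], I[3,4]^3.
μ_θ-semistable layers: μ^(1)=11; μ^(2)=1; μ^(3)=-9

((0, 1, 0, 0); (0, 0, 4, 3); (2, 0, 0, 0))


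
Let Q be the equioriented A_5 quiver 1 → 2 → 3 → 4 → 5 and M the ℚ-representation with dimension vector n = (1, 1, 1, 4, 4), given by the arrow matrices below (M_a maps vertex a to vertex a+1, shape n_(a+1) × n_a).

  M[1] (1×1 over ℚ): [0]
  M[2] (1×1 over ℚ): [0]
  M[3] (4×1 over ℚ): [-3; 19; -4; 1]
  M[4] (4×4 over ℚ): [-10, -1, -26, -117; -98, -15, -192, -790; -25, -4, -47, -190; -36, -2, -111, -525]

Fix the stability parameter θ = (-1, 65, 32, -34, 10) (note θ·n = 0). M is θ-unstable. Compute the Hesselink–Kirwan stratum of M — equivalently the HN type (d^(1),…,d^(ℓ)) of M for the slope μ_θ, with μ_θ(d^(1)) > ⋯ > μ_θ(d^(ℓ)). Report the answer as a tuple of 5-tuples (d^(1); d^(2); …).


Via rank(M_{q-1}∘⋯∘M_p): M ≅ I[1,1], I[2,2], I[3,5], I[4,5]^3.
μ_θ-semistable layers: μ^(1)=65; μ^(2)=10; μ^(3)=-1; μ^(4)=-34

((0, 1, 0, 0, 0); (0, 0, 0, 0, 4); (1, 0, 1, 1, 0); (0, 0, 0, 3, 0))


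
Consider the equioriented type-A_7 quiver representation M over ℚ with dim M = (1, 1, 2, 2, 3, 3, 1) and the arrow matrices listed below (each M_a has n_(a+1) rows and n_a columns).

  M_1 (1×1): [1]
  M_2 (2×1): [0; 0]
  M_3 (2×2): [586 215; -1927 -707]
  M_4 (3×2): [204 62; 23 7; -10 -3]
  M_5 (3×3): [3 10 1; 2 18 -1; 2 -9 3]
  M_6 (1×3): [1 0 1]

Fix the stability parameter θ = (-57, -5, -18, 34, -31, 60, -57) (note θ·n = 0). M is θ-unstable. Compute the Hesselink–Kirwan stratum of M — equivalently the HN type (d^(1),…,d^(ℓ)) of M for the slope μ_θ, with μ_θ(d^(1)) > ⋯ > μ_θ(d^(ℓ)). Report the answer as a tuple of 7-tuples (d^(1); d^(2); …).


Via rank(M_{q-1}∘⋯∘M_p): M ≅ I[1,2], I[3,6], I[3,7], I[5,6].
μ_θ-semistable layers: μ^(1)=60; μ^(2)=3/2; μ^(3)=-5; μ^(4)=-18; μ^(5)=-31; μ^(6)=-57

((0, 0, 0, 0, 0, 2, 0); (0, 0, 0, 2, 2, 1, 1); (0, 1, 0, 0, 0, 0, 0); (0, 0, 2, 0, 0, 0, 0); (0, 0, 0, 0, 1, 0, 0); (1, 0, 0, 0, 0, 0, 0))


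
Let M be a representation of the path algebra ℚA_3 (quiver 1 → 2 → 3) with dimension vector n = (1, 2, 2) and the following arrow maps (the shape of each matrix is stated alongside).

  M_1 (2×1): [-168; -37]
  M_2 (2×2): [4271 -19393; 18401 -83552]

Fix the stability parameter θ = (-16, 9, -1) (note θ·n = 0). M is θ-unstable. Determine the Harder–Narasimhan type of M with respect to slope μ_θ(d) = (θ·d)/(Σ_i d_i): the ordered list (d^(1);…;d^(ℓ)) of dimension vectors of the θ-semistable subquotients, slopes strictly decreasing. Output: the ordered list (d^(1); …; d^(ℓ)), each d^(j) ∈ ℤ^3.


Interval decomposition of M: I[1,3], I[2,3].
HN type (ℓ=2): μ^(1)=4; μ^(2)=-16

((0, 2, 2); (1, 0, 0))


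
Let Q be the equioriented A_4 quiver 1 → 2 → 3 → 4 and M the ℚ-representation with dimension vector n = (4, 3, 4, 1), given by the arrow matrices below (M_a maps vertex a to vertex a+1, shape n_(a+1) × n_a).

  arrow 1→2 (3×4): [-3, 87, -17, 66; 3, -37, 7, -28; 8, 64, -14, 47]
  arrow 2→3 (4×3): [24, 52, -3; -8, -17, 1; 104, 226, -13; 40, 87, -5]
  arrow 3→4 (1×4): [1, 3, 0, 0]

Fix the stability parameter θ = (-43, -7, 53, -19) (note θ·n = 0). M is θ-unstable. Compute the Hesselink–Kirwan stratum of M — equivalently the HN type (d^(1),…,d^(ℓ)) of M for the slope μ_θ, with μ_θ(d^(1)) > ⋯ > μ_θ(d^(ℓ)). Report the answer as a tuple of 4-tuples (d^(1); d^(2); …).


Barcode: M ≅ I[1,1], I[1,2], I[1,3], I[1,4], I[3,3]^2. HN layers by μ_θ (4 steps, strictly decreasing):
  μ^(1)=53; μ^(2)=17; μ^(3)=-7; μ^(4)=-43

((0, 0, 3, 0); (0, 0, 1, 1); (0, 3, 0, 0); (4, 0, 0, 0))


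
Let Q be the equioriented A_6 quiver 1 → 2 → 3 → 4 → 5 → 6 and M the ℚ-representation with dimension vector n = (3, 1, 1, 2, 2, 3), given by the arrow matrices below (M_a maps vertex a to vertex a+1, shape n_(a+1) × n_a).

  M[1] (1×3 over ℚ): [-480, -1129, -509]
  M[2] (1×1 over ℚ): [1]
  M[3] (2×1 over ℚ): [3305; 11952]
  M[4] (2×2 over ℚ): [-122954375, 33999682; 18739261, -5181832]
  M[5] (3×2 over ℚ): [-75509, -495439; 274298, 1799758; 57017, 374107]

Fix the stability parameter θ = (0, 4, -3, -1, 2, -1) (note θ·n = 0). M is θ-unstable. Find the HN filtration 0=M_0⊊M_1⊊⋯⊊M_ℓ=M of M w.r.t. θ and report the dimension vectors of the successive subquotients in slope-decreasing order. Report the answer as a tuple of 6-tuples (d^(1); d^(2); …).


Interval decomposition of M: I[1,1]^2, I[1,5], I[4,6], I[6,6]^2.
HN type (ℓ=4): μ^(1)=2; μ^(2)=1/2; μ^(3)=0; μ^(4)=-1

((0, 0, 0, 0, 1, 0); (0, 0, 0, 0, 1, 1); (3, 1, 1, 1, 0, 0); (0, 0, 0, 1, 0, 2))


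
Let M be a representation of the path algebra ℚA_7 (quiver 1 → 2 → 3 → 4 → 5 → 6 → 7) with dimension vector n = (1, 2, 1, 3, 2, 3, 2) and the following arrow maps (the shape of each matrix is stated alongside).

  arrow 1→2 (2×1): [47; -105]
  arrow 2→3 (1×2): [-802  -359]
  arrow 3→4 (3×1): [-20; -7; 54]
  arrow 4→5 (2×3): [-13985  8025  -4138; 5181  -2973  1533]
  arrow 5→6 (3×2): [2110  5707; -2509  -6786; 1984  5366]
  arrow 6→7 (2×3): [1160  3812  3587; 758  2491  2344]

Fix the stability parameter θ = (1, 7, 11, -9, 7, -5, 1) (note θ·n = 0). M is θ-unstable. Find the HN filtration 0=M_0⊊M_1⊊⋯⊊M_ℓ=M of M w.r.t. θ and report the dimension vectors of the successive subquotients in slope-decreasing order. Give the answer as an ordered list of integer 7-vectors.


Interval decomposition of M: I[1,7], I[2,2], I[4,4], I[4,7], I[6,6].
HN type (ℓ=5): μ^(1)=7; μ^(2)=2; μ^(3)=1; μ^(4)=-5; μ^(5)=-9

((0, 1, 0, 0, 0, 0, 0); (0, 1, 1, 1, 1, 1, 1); (1, 0, 0, 0, 1, 1, 1); (0, 0, 0, 0, 0, 1, 0); (0, 0, 0, 2, 0, 0, 0))
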